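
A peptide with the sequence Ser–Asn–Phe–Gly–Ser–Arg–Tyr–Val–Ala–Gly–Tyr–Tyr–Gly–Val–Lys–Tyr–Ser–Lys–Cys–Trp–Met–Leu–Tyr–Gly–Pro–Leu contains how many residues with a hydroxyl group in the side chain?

The –OH-bearing residues are Ser, Thr (aliphatic alcohols), and Tyr (phenol).
Matching residues: Ser1, Ser5, Tyr7, Tyr11, Tyr12, Tyr16, Ser17, Tyr23.

8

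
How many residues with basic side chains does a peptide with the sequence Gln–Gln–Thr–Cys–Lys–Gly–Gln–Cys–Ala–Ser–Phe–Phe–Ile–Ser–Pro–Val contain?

K, R, and H are the three residues with basic side chains (ε-amine, guanidinium, and imidazole respectively).
Matching residues: Lys5.

1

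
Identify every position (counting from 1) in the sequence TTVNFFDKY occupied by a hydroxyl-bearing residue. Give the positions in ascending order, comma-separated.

1, 2, 9

Serine (S), threonine (T), and tyrosine (Y) each carry a hydroxyl group on the side chain.
Matching residues: T1, T2, Y9.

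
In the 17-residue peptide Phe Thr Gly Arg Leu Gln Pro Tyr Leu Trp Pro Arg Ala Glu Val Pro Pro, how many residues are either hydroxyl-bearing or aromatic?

4

Hydroxyl-bearing: S, T, Y. Aromatic: F, W, Y.
Hydroxyl-bearing residues here: Thr2, Tyr8 (2).
Aromatic residues here: Phe1, Tyr8, Trp10 (3).
Y is in both groups, so the 1 Y residue must not be double-counted.
Total = 2 + 3 − 1 = 4.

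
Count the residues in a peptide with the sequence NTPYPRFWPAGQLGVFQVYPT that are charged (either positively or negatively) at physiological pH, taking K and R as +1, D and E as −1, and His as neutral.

Charged side chains at pH ~7.4: K, R (positive); D, E (negative).
Matching residues: R6.

1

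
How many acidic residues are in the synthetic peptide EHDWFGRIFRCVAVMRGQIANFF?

Only D (aspartate) and E (glutamate) carry a side-chain carboxylic acid.
Matching residues: E1, D3.

2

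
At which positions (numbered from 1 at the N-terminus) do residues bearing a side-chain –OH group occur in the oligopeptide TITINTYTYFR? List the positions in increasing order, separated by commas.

S, T, and Y are the three residues with a side-chain hydroxyl.
Matching residues: T1, T3, T6, Y7, T8, Y9.

1, 3, 6, 7, 8, 9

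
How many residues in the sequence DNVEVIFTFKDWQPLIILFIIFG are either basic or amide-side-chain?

Basic: H, K, R. Amide-side-chain: N, Q.
Basic residues here: K10 (1).
Amide-side-chain residues here: N2, Q13 (2).
The two groups share no amino acid, so total = 1 + 2 = 3.

3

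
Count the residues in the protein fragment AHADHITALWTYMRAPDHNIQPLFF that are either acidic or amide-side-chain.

4

Acidic: D, E. Amide-side-chain: N, Q.
Acidic residues here: D4, D17 (2).
Amide-side-chain residues here: N19, Q21 (2).
The two groups share no amino acid, so total = 2 + 2 = 4.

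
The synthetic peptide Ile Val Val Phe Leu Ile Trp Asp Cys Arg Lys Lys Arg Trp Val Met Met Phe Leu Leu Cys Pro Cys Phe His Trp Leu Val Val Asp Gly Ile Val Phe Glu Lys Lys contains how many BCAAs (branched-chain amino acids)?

13

Valine (V), leucine (L), and isoleucine (I) are the branched-chain amino acids.
Matching residues: Ile1, Val2, Val3, Leu5, Ile6, Val15, Leu19, Leu20, Leu27, Val28, Val29, Ile32, Val33.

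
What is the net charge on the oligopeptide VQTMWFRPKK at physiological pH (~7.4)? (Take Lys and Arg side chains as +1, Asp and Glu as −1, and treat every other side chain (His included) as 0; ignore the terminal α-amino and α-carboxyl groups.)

+3

Positive (K, R): R7, K9, K10 → +3.
Negative (D, E): none → −0.
Net charge = (+3) + (−0) = +3.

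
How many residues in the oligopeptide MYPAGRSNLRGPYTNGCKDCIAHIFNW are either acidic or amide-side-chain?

Acidic: D, E. Amide-side-chain: N, Q.
Acidic residues here: D19 (1).
Amide-side-chain residues here: N8, N15, N26 (3).
The two groups share no amino acid, so total = 1 + 3 = 4.

4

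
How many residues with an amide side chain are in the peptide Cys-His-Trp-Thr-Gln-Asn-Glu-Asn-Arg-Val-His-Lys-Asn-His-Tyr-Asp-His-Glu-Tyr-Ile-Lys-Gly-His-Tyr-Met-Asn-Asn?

6

The amide-side-chain residues are Asn (N) and Gln (Q).
Matching residues: Gln5, Asn6, Asn8, Asn13, Asn26, Asn27.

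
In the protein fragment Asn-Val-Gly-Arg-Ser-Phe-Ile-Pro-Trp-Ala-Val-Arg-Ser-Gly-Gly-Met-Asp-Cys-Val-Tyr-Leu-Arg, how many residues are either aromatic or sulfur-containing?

5

Aromatic: F, W, Y. Sulfur-containing: C, M.
Aromatic residues here: Phe6, Trp9, Tyr20 (3).
Sulfur-containing residues here: Met16, Cys18 (2).
The two groups share no amino acid, so total = 3 + 2 = 5.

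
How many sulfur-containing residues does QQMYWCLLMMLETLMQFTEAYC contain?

Cysteine (C, thiol) and methionine (M, thioether) are the two sulfur-containing amino acids.
Matching residues: M3, C6, M9, M10, M15, C22.

6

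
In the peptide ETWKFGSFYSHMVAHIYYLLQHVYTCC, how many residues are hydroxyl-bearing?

8

The –OH-bearing residues are Ser, Thr (aliphatic alcohols), and Tyr (phenol).
Matching residues: T2, S7, Y9, S10, Y17, Y18, Y24, T25.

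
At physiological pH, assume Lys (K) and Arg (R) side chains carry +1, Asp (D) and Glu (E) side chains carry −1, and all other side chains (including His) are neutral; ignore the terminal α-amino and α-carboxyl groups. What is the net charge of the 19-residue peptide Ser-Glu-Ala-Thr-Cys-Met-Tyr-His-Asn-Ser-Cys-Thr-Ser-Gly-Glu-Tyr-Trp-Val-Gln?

Positive (K, R): none → +0.
Negative (D, E): Glu2, Glu15 → −2.
Net charge = (+0) + (−2) = −2.

-2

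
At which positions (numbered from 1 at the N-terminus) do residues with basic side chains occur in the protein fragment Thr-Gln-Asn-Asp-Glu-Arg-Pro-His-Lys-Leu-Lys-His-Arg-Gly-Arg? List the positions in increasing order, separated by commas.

6, 8, 9, 11, 12, 13, 15

The basic amino acids are Lys (K), Arg (R), and His (H).
Matching residues: Arg6, His8, Lys9, Lys11, His12, Arg13, Arg15.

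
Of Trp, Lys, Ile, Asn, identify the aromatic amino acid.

Trp

Phenylalanine (F), tryptophan (W), and tyrosine (Y) have aromatic ring side chains.
Of the listed options, only Trp belongs to this group.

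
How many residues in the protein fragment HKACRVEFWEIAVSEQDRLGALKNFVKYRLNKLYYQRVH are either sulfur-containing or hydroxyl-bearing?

5

Sulfur-containing: C, M. Hydroxyl-bearing: S, T, Y.
Sulfur-containing residues here: C4 (1).
Hydroxyl-bearing residues here: S14, Y28, Y34, Y35 (4).
The two groups share no amino acid, so total = 1 + 4 = 5.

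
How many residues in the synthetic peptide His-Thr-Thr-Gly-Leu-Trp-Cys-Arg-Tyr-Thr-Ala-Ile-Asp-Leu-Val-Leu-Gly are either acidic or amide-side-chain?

1

Acidic: D, E. Amide-side-chain: N, Q.
Acidic residues here: Asp13 (1).
Amide-side-chain residues here: none (0).
The two groups share no amino acid, so total = 1 + 0 = 1.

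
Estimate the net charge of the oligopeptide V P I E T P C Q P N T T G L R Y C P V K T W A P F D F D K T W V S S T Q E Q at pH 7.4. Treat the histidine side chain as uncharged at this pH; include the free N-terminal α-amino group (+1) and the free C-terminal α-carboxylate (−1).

The side chains ionized at physiological pH are Lys/Arg (+1) and Asp/Glu (−1); with His treated as neutral, nothing else contributes.
Positive (K, R): R15, K20, K29 → +3.
Negative (D, E): E4, D26, D28, E37 → −4.
The N-terminus (+1) and C-terminus (−1) cancel.
Net charge = (+3) + (−4) = −1.

-1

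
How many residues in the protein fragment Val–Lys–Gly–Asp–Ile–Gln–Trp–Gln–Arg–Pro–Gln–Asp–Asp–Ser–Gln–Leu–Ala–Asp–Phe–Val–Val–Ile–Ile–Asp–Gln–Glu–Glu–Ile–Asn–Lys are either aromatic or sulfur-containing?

Aromatic: F, W, Y. Sulfur-containing: C, M.
Aromatic residues here: Trp7, Phe19 (2).
Sulfur-containing residues here: none (0).
The two groups share no amino acid, so total = 2 + 0 = 2.

2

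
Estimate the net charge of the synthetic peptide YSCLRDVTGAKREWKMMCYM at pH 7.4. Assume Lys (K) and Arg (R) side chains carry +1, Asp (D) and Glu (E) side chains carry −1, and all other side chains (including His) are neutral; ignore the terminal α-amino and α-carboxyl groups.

Positive (K, R): R5, K11, R12, K15 → +4.
Negative (D, E): D6, E13 → −2.
Net charge = (+4) + (−2) = +2.

+2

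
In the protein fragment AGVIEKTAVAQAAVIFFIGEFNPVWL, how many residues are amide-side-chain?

2

The amide-side-chain residues are Asn (N) and Gln (Q).
Matching residues: Q11, N22.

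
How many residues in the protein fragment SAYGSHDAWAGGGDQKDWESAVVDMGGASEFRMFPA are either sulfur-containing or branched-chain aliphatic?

4

Sulfur-containing: C, M. Branched-chain aliphatic: I, L, V.
Sulfur-containing residues here: M25, M33 (2).
Branched-chain aliphatic residues here: V22, V23 (2).
The two groups share no amino acid, so total = 2 + 2 = 4.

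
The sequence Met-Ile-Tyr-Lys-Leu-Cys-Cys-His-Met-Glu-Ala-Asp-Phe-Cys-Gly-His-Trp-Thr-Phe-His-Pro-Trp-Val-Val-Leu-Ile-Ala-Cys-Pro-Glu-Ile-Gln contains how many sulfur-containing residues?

6

Cysteine (C, thiol) and methionine (M, thioether) are the two sulfur-containing amino acids.
Matching residues: Met1, Cys6, Cys7, Met9, Cys14, Cys28.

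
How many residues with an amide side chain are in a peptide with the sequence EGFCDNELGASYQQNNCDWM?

Asparagine (N) and glutamine (Q) have uncharged amide side chains.
Matching residues: N6, Q13, Q14, N15, N16.

5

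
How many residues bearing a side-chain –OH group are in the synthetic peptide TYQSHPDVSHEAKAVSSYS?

The –OH-bearing residues are Ser, Thr (aliphatic alcohols), and Tyr (phenol).
Matching residues: T1, Y2, S4, S9, S16, S17, Y18, S19.

8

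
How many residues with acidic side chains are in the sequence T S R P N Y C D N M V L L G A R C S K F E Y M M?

2

Aspartate (D) and glutamate (E) have carboxylic-acid side chains and are the acidic amino acids.
Matching residues: D8, E21.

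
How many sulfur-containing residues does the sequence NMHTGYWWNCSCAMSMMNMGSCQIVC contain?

9

Only Cys (C) and Met (M) have a sulfur atom in the side chain.
Matching residues: M2, C10, C12, M14, M16, M17, M19, C22, C26.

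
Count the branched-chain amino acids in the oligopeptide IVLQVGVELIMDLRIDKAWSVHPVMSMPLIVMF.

14

V, L, and I make up the branched-chain aliphatic group.
Matching residues: I1, V2, L3, V5, V7, L9, I10, L13, I15, V21, V24, L29, I30, V31.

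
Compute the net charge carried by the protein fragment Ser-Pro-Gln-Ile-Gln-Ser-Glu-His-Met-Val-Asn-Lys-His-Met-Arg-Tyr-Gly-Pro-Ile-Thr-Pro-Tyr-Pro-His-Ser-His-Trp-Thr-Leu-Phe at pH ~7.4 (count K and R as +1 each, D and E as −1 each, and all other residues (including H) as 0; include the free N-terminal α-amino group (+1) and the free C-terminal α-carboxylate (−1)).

Positive (K, R): Lys12, Arg15 → +2.
Negative (D, E): Glu7 → −1.
The N-terminus (+1) and C-terminus (−1) cancel.
Net charge = (+2) + (−1) = +1.

+1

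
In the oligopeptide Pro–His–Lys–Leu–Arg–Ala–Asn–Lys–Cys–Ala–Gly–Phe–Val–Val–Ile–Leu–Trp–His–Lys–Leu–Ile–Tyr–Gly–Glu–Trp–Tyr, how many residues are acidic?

Only D (aspartate) and E (glutamate) carry a side-chain carboxylic acid.
Matching residues: Glu24.

1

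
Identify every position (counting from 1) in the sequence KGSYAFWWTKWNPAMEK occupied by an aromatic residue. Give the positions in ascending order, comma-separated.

4, 6, 7, 8, 11

Phenylalanine (F), tryptophan (W), and tyrosine (Y) have aromatic ring side chains.
Matching residues: Y4, F6, W7, W8, W11.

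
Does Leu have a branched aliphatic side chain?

The BCAAs are Val, Leu, and Ile — aliphatic side chains with a branch point.
Leucine is in this group.

Yes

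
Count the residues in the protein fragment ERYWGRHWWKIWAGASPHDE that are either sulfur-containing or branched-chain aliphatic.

Sulfur-containing: C, M. Branched-chain aliphatic: I, L, V.
Sulfur-containing residues here: none (0).
Branched-chain aliphatic residues here: I11 (1).
The two groups share no amino acid, so total = 0 + 1 = 1.

1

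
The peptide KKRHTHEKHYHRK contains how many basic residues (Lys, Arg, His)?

10

Matching residues: K1, K2, R3, H4, H6, K8, H9, H11, R12, K13.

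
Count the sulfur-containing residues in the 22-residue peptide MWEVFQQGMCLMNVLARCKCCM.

8

Cysteine (C, thiol) and methionine (M, thioether) are the two sulfur-containing amino acids.
Matching residues: M1, M9, C10, M12, C18, C20, C21, M22.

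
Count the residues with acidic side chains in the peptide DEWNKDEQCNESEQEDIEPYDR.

Only D (aspartate) and E (glutamate) carry a side-chain carboxylic acid.
Matching residues: D1, E2, D6, E7, E11, E13, E15, D16, E18, D21.

10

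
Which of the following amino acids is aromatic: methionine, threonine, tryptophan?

Phenylalanine (F), tryptophan (W), and tyrosine (Y) have aromatic ring side chains.
Of the listed options, only tryptophan belongs to this group.

tryptophan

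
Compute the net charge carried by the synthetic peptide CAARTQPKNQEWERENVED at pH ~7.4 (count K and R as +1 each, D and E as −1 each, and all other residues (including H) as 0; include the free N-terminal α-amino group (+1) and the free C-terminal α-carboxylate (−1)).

Positive (K, R): R4, K8, R14 → +3.
Negative (D, E): E11, E13, E15, E18, D19 → −5.
The N-terminus (+1) and C-terminus (−1) cancel.
Net charge = (+3) + (−5) = −2.

-2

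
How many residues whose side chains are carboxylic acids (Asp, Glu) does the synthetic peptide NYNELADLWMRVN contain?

Matching residues: E4, D7.

2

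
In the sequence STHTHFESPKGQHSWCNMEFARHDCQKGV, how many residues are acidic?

3

Aspartate (D) and glutamate (E) have carboxylic-acid side chains and are the acidic amino acids.
Matching residues: E7, E19, D24.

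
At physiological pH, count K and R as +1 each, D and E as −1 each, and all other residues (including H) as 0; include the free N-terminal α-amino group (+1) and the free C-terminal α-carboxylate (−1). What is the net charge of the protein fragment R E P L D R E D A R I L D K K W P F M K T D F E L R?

Positive (K, R): R1, R6, R10, K14, K15, K20, R26 → +7.
Negative (D, E): E2, D5, E7, D8, D13, D22, E24 → −7.
The N-terminus (+1) and C-terminus (−1) cancel.
Net charge = (+7) + (−7) = 0.

0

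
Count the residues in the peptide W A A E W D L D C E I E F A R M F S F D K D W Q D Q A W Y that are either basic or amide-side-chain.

Basic: H, K, R. Amide-side-chain: N, Q.
Basic residues here: R15, K21 (2).
Amide-side-chain residues here: Q24, Q26 (2).
The two groups share no amino acid, so total = 2 + 2 = 4.

4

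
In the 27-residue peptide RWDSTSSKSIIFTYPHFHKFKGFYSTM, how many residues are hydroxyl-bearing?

The –OH-bearing residues are Ser, Thr (aliphatic alcohols), and Tyr (phenol).
Matching residues: S4, T5, S6, S7, S9, T13, Y14, Y24, S25, T26.

10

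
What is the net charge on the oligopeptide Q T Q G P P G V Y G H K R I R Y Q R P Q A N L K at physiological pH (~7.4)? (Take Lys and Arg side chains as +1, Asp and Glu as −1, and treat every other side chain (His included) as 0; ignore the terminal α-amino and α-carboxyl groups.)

Positive (K, R): K12, R13, R15, R18, K24 → +5.
Negative (D, E): none → −0.
Net charge = (+5) + (−0) = +5.

+5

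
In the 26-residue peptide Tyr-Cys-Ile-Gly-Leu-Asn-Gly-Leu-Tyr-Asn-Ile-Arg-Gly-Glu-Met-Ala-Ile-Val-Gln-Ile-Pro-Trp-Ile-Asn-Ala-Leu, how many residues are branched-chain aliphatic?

9

Valine (V), leucine (L), and isoleucine (I) are the branched-chain amino acids.
Matching residues: Ile3, Leu5, Leu8, Ile11, Ile17, Val18, Ile20, Ile23, Leu26.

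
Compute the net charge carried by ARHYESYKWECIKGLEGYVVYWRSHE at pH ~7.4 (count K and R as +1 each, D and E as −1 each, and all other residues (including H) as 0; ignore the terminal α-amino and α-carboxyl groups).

Positive (K, R): R2, K8, K13, R23 → +4.
Negative (D, E): E5, E10, E16, E26 → −4.
Net charge = (+4) + (−4) = 0.

0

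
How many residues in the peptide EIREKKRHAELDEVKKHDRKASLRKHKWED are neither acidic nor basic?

Acidic: D, E. Basic: K, R, H. All other residues are neither.
Matching residues: I2, A9, L11, V14, A21, S22, L23, W28.

8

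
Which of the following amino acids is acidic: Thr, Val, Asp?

Asp

The acidic residues are Asp (D) and Glu (E), whose side chains end in a carboxylate group.
Of the listed options, only Asp belongs to this group.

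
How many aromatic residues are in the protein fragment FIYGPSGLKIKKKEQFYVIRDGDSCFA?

5

Phenylalanine (F), tryptophan (W), and tyrosine (Y) have aromatic ring side chains.
Matching residues: F1, Y3, F16, Y17, F26.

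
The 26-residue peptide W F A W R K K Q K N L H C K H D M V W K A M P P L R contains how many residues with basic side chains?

9

K, R, and H are the three residues with basic side chains (ε-amine, guanidinium, and imidazole respectively).
Matching residues: R5, K6, K7, K9, H12, K14, H15, K20, R26.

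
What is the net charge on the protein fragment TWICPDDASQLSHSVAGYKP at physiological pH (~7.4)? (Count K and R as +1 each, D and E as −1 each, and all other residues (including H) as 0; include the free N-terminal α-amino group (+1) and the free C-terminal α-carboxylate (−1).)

-1

Positive (K, R): K19 → +1.
Negative (D, E): D6, D7 → −2.
The N-terminus (+1) and C-terminus (−1) cancel.
Net charge = (+1) + (−2) = −1.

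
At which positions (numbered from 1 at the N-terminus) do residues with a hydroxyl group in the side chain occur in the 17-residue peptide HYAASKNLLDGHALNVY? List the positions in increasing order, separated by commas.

Serine (S), threonine (T), and tyrosine (Y) each carry a hydroxyl group on the side chain.
Matching residues: Y2, S5, Y17.

2, 5, 17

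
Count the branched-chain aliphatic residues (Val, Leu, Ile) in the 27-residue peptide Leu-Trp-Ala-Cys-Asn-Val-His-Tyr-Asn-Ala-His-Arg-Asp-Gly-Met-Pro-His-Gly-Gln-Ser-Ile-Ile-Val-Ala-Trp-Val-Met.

Matching residues: Leu1, Val6, Ile21, Ile22, Val23, Val26.

6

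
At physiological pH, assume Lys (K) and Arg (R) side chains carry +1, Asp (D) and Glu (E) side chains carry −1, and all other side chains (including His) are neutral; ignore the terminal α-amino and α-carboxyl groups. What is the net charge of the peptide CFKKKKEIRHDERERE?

+2

Positive (K, R): K3, K4, K5, K6, R9, R13, R15 → +7.
Negative (D, E): E7, D11, E12, E14, E16 → −5.
Net charge = (+7) + (−5) = +2.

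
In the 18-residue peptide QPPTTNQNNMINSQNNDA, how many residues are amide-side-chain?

9

Asparagine (N) and glutamine (Q) have uncharged amide side chains.
Matching residues: Q1, N6, Q7, N8, N9, N12, Q14, N15, N16.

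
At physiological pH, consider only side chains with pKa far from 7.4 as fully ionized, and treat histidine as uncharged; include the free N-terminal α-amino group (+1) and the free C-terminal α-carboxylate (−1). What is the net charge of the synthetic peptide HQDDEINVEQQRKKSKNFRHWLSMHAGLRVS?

+2

Near pH 7.4, K and R contribute +1 each, D and E contribute −1 each, and every other side chain (His included, as stated) is uncharged.
Positive (K, R): R12, K13, K14, K16, R19, R29 → +6.
Negative (D, E): D3, D4, E5, E9 → −4.
The N-terminus (+1) and C-terminus (−1) cancel.
Net charge = (+6) + (−4) = +2.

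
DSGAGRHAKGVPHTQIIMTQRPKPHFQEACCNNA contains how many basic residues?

7

The basic amino acids are Lys (K), Arg (R), and His (H).
Matching residues: R6, H7, K9, H13, R21, K23, H25.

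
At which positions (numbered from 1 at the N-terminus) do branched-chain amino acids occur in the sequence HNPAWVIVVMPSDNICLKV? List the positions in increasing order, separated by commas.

6, 7, 8, 9, 15, 17, 19

V, L, and I make up the branched-chain aliphatic group.
Matching residues: V6, I7, V8, V9, I15, L17, V19.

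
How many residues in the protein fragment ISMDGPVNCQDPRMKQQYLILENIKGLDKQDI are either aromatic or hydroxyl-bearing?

Aromatic: F, W, Y. Hydroxyl-bearing: S, T, Y.
Aromatic residues here: Y18 (1).
Hydroxyl-bearing residues here: S2, Y18 (2).
Y is in both groups, so the 1 Y residue must not be double-counted.
Total = 1 + 2 − 1 = 2.

2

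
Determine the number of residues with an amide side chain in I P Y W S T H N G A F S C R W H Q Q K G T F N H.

Only N (asparagine) and Q (glutamine) carry a side-chain carboxamide.
Matching residues: N8, Q17, Q18, N23.

4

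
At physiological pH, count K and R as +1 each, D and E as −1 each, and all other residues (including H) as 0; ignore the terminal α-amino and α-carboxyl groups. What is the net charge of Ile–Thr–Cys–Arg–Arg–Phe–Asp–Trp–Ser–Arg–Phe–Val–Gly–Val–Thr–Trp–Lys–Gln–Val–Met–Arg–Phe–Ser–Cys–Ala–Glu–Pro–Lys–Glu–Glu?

Positive (K, R): Arg4, Arg5, Arg10, Lys17, Arg21, Lys28 → +6.
Negative (D, E): Asp7, Glu26, Glu29, Glu30 → −4.
Net charge = (+6) + (−4) = +2.

+2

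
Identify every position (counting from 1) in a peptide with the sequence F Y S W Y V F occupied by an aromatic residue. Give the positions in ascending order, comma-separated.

1, 2, 4, 5, 7

Phenylalanine (F), tryptophan (W), and tyrosine (Y) have aromatic ring side chains.
Matching residues: F1, Y2, W4, Y5, F7.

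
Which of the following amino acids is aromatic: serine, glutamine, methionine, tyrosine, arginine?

The aromatic amino acids are Phe (F, benzyl), Trp (W, indole), and Tyr (Y, phenol).
Of the listed options, only tyrosine belongs to this group.

tyrosine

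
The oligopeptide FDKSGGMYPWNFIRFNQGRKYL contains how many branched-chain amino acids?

Valine (V), leucine (L), and isoleucine (I) are the branched-chain amino acids.
Matching residues: I13, L22.

2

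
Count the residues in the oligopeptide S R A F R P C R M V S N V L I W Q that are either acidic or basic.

3

Acidic: D, E. Basic: H, K, R.
Acidic residues here: none (0).
Basic residues here: R2, R5, R8 (3).
The two groups share no amino acid, so total = 0 + 3 = 3.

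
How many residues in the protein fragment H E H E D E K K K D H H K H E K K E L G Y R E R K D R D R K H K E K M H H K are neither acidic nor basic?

Acidic: D, E. Basic: K, R, H. All other residues are neither.
Matching residues: L19, G20, Y21, M35.

4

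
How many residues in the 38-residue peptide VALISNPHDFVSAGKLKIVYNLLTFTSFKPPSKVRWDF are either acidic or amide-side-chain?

Acidic: D, E. Amide-side-chain: N, Q.
Acidic residues here: D9, D37 (2).
Amide-side-chain residues here: N6, N21 (2).
The two groups share no amino acid, so total = 2 + 2 = 4.

4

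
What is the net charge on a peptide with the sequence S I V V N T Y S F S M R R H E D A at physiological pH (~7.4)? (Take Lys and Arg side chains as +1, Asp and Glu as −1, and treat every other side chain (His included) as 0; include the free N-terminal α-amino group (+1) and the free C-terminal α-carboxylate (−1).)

Positive (K, R): R12, R13 → +2.
Negative (D, E): E15, D16 → −2.
The N-terminus (+1) and C-terminus (−1) cancel.
Net charge = (+2) + (−2) = 0.

0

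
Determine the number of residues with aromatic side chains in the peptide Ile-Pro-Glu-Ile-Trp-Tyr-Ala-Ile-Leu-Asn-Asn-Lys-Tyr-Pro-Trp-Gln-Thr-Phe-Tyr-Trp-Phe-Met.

8

Phenylalanine (F), tryptophan (W), and tyrosine (Y) have aromatic ring side chains.
Matching residues: Trp5, Tyr6, Tyr13, Trp15, Phe18, Tyr19, Trp20, Phe21.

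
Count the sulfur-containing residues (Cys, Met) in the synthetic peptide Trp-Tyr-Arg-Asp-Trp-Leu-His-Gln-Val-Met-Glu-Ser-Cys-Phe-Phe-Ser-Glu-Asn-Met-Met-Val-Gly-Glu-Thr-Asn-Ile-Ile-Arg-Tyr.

Matching residues: Met10, Cys13, Met19, Met20.

4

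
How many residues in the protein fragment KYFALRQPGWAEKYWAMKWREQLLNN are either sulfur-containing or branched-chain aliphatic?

4

Sulfur-containing: C, M. Branched-chain aliphatic: I, L, V.
Sulfur-containing residues here: M17 (1).
Branched-chain aliphatic residues here: L5, L23, L24 (3).
The two groups share no amino acid, so total = 1 + 3 = 4.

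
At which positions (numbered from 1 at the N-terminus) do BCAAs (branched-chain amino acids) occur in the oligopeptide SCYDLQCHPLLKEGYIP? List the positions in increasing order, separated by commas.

V, L, and I make up the branched-chain aliphatic group.
Matching residues: L5, L10, L11, I16.

5, 10, 11, 16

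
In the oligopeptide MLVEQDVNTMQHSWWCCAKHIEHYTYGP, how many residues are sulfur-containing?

4

Cysteine (C, thiol) and methionine (M, thioether) are the two sulfur-containing amino acids.
Matching residues: M1, M10, C16, C17.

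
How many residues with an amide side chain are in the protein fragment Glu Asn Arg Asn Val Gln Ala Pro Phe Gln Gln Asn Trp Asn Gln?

8

The amide-side-chain residues are Asn (N) and Gln (Q).
Matching residues: Asn2, Asn4, Gln6, Gln10, Gln11, Asn12, Asn14, Gln15.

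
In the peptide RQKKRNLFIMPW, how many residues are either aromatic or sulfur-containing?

3

Aromatic: F, W, Y. Sulfur-containing: C, M.
Aromatic residues here: F8, W12 (2).
Sulfur-containing residues here: M10 (1).
The two groups share no amino acid, so total = 2 + 1 = 3.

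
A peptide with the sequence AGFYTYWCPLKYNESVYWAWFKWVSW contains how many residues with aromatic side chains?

11

F, W, and Y each carry an aromatic ring on the side chain.
Matching residues: F3, Y4, Y6, W7, Y12, Y17, W18, W20, F21, W23, W26.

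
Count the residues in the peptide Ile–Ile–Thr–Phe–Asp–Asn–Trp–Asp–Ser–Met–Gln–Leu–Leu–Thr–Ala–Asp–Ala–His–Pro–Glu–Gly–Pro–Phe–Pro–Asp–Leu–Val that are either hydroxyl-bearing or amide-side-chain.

Hydroxyl-bearing: S, T, Y. Amide-side-chain: N, Q.
Hydroxyl-bearing residues here: Thr3, Ser9, Thr14 (3).
Amide-side-chain residues here: Asn6, Gln11 (2).
The two groups share no amino acid, so total = 3 + 2 = 5.

5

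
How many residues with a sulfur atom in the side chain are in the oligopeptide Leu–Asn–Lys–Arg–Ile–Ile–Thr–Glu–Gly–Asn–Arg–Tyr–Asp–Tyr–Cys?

1

The sulfur-bearing residues are cysteine (–SH) and methionine (–S–CH₃).
Matching residues: Cys15.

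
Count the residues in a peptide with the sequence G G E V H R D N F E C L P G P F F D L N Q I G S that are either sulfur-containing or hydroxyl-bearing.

2

Sulfur-containing: C, M. Hydroxyl-bearing: S, T, Y.
Sulfur-containing residues here: C11 (1).
Hydroxyl-bearing residues here: S24 (1).
The two groups share no amino acid, so total = 1 + 1 = 2.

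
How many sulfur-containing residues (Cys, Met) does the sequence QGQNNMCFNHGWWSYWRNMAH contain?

Matching residues: M6, C7, M19.

3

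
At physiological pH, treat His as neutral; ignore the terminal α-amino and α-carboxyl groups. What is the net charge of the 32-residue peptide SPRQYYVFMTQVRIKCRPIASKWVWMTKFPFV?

The side chains ionized at physiological pH are Lys/Arg (+1) and Asp/Glu (−1); with His treated as neutral, nothing else contributes.
Positive (K, R): R3, R13, K15, R17, K22, K28 → +6.
Negative (D, E): none → −0.
Net charge = (+6) + (−0) = +6.

+6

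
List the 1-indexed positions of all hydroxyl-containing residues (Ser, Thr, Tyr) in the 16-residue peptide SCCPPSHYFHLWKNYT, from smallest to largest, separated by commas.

Matching residues: S1, S6, Y8, Y15, T16.

1, 6, 8, 15, 16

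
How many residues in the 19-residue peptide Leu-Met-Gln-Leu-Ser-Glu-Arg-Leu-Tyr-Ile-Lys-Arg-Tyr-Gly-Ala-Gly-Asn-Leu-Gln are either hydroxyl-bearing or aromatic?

Hydroxyl-bearing: S, T, Y. Aromatic: F, W, Y.
Hydroxyl-bearing residues here: Ser5, Tyr9, Tyr13 (3).
Aromatic residues here: Tyr9, Tyr13 (2).
Y is in both groups, so the 2 Y residues must not be double-counted.
Total = 3 + 2 − 2 = 3.

3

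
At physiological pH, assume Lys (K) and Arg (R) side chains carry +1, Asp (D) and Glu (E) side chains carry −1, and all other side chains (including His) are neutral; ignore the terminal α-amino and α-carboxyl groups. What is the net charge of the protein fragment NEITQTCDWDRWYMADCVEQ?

-4

Positive (K, R): R11 → +1.
Negative (D, E): E2, D8, D10, D16, E19 → −5.
Net charge = (+1) + (−5) = −4.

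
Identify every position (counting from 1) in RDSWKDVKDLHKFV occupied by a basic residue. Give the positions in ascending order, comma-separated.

1, 5, 8, 11, 12

The basic amino acids are Lys (K), Arg (R), and His (H).
Matching residues: R1, K5, K8, H11, K12.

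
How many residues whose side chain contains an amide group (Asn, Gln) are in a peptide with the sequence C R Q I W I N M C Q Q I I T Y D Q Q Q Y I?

Matching residues: Q3, N7, Q10, Q11, Q17, Q18, Q19.

7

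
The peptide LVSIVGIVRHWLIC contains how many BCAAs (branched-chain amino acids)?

V, L, and I make up the branched-chain aliphatic group.
Matching residues: L1, V2, I4, V5, I7, V8, L12, I13.

8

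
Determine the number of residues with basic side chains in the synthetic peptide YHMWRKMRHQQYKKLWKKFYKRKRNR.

14

K, R, and H are the three residues with basic side chains (ε-amine, guanidinium, and imidazole respectively).
Matching residues: H2, R5, K6, R8, H9, K13, K14, K17, K18, K21, R22, K23, R24, R26.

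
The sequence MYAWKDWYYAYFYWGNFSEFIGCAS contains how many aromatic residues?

Phenylalanine (F), tryptophan (W), and tyrosine (Y) have aromatic ring side chains.
Matching residues: Y2, W4, W7, Y8, Y9, Y11, F12, Y13, W14, F17, F20.

11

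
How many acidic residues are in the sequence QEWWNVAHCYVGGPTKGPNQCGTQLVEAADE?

4

The acidic residues are Asp (D) and Glu (E), whose side chains end in a carboxylate group.
Matching residues: E2, E27, D30, E31.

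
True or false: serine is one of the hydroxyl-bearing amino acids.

Serine (S), threonine (T), and tyrosine (Y) each carry a hydroxyl group on the side chain.
Serine is in this group.

True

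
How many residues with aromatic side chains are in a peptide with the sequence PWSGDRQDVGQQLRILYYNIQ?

The aromatic amino acids are Phe (F, benzyl), Trp (W, indole), and Tyr (Y, phenol).
Matching residues: W2, Y17, Y18.

3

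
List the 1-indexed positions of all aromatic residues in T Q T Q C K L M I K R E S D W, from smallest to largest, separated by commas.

15

Phenylalanine (F), tryptophan (W), and tyrosine (Y) have aromatic ring side chains.
Matching residues: W15.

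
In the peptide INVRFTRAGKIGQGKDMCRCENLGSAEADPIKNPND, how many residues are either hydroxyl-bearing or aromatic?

Hydroxyl-bearing: S, T, Y. Aromatic: F, W, Y.
Hydroxyl-bearing residues here: T6, S25 (2).
Aromatic residues here: F5 (1).
(Y belongs to both groups, but none appear in this sequence.) Total = 2 + 1 = 3.

3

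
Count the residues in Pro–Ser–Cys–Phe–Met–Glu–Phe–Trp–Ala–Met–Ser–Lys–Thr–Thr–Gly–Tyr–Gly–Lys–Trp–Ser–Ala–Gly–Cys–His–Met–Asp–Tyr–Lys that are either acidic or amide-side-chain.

Acidic: D, E. Amide-side-chain: N, Q.
Acidic residues here: Glu6, Asp26 (2).
Amide-side-chain residues here: none (0).
The two groups share no amino acid, so total = 2 + 0 = 2.

2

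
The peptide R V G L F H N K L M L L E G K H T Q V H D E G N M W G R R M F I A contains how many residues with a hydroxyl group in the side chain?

Serine (S), threonine (T), and tyrosine (Y) each carry a hydroxyl group on the side chain.
Matching residues: T17.

1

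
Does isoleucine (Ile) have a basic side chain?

K, R, and H are the three residues with basic side chains (ε-amine, guanidinium, and imidazole respectively).
Isoleucine is not in this group.

No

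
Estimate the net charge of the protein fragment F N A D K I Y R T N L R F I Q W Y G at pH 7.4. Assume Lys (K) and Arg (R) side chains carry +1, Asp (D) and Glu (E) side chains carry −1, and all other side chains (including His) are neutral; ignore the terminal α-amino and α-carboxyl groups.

+2

Positive (K, R): K5, R8, R12 → +3.
Negative (D, E): D4 → −1.
Net charge = (+3) + (−1) = +2.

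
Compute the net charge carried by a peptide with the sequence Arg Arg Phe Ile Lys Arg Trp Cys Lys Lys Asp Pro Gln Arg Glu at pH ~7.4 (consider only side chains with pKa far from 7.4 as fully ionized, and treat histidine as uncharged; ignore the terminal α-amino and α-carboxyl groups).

The side chains ionized at physiological pH are Lys/Arg (+1) and Asp/Glu (−1); with His treated as neutral, nothing else contributes.
Positive (K, R): Arg1, Arg2, Lys5, Arg6, Lys9, Lys10, Arg14 → +7.
Negative (D, E): Asp11, Glu15 → −2.
Net charge = (+7) + (−2) = +5.

+5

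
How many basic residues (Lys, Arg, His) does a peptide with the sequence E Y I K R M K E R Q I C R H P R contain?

Matching residues: K4, R5, K7, R9, R13, H14, R16.

7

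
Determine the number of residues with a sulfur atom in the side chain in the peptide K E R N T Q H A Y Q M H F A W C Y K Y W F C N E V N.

Cysteine (C, thiol) and methionine (M, thioether) are the two sulfur-containing amino acids.
Matching residues: M11, C16, C22.

3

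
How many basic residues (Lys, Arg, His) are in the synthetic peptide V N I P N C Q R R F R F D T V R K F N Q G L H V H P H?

8

Matching residues: R8, R9, R11, R16, K17, H23, H25, H27.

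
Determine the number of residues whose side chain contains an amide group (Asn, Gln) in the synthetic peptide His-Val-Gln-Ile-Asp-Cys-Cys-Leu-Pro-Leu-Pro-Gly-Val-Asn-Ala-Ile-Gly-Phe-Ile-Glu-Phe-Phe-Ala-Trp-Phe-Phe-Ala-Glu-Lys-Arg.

Matching residues: Gln3, Asn14.

2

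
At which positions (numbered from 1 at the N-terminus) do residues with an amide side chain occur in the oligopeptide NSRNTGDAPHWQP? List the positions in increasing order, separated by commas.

The amide-side-chain residues are Asn (N) and Gln (Q).
Matching residues: N1, N4, Q12.

1, 4, 12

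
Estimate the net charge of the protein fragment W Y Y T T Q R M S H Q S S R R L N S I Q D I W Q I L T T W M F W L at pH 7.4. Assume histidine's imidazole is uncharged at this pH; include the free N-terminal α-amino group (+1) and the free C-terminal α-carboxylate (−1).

+2

Near pH 7.4, K and R contribute +1 each, D and E contribute −1 each, and every other side chain (His included, as stated) is uncharged.
Positive (K, R): R7, R14, R15 → +3.
Negative (D, E): D21 → −1.
The N-terminus (+1) and C-terminus (−1) cancel.
Net charge = (+3) + (−1) = +2.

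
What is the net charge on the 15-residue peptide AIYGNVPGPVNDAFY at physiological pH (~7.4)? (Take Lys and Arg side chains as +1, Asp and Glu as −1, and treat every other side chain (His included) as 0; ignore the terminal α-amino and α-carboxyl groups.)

Positive (K, R): none → +0.
Negative (D, E): D12 → −1.
Net charge = (+0) + (−1) = −1.

-1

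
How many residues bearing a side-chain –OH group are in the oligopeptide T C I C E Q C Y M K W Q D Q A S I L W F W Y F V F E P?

S, T, and Y are the three residues with a side-chain hydroxyl.
Matching residues: T1, Y8, S16, Y22.

4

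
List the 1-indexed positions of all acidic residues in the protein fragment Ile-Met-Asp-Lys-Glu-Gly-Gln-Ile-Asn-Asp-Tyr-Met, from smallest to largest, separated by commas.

3, 5, 10

Aspartate (D) and glutamate (E) have carboxylic-acid side chains and are the acidic amino acids.
Matching residues: Asp3, Glu5, Asp10.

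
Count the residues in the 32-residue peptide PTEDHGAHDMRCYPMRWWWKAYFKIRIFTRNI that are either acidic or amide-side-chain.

Acidic: D, E. Amide-side-chain: N, Q.
Acidic residues here: E3, D4, D9 (3).
Amide-side-chain residues here: N31 (1).
The two groups share no amino acid, so total = 3 + 1 = 4.

4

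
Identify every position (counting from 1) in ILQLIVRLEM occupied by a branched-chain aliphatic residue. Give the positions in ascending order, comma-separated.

1, 2, 4, 5, 6, 8

V, L, and I make up the branched-chain aliphatic group.
Matching residues: I1, L2, L4, I5, V6, L8.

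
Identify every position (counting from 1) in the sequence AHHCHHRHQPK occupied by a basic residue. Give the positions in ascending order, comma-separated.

The basic amino acids are Lys (K), Arg (R), and His (H).
Matching residues: H2, H3, H5, H6, R7, H8, K11.

2, 3, 5, 6, 7, 8, 11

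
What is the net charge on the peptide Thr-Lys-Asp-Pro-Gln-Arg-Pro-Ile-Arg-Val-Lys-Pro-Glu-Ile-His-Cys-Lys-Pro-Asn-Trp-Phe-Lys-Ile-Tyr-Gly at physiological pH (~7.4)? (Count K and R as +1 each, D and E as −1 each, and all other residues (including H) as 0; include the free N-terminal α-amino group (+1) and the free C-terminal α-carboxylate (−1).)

+4

Positive (K, R): Lys2, Arg6, Arg9, Lys11, Lys17, Lys22 → +6.
Negative (D, E): Asp3, Glu13 → −2.
The N-terminus (+1) and C-terminus (−1) cancel.
Net charge = (+6) + (−2) = +4.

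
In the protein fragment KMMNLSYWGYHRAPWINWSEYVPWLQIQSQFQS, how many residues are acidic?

Only D (aspartate) and E (glutamate) carry a side-chain carboxylic acid.
Matching residues: E20.

1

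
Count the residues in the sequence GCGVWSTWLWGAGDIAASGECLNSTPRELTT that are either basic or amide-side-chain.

2

Basic: H, K, R. Amide-side-chain: N, Q.
Basic residues here: R27 (1).
Amide-side-chain residues here: N23 (1).
The two groups share no amino acid, so total = 1 + 1 = 2.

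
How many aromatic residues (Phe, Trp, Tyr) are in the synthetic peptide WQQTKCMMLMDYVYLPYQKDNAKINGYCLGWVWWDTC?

8

Matching residues: W1, Y12, Y14, Y17, Y27, W31, W33, W34.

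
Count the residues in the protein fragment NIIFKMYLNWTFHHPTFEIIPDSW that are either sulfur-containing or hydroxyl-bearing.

Sulfur-containing: C, M. Hydroxyl-bearing: S, T, Y.
Sulfur-containing residues here: M6 (1).
Hydroxyl-bearing residues here: Y7, T11, T16, S23 (4).
The two groups share no amino acid, so total = 1 + 4 = 5.

5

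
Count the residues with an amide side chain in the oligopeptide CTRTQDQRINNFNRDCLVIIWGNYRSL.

6

Only N (asparagine) and Q (glutamine) carry a side-chain carboxamide.
Matching residues: Q5, Q7, N10, N11, N13, N23.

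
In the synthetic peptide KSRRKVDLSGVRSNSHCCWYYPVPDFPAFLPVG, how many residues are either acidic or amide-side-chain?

3

Acidic: D, E. Amide-side-chain: N, Q.
Acidic residues here: D7, D25 (2).
Amide-side-chain residues here: N14 (1).
The two groups share no amino acid, so total = 2 + 1 = 3.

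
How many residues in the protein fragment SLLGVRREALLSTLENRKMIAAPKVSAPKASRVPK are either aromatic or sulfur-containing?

1

Aromatic: F, W, Y. Sulfur-containing: C, M.
Aromatic residues here: none (0).
Sulfur-containing residues here: M19 (1).
The two groups share no amino acid, so total = 0 + 1 = 1.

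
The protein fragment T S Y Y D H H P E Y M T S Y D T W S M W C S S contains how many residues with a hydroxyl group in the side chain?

12

The –OH-bearing residues are Ser, Thr (aliphatic alcohols), and Tyr (phenol).
Matching residues: T1, S2, Y3, Y4, Y10, T12, S13, Y14, T16, S18, S22, S23.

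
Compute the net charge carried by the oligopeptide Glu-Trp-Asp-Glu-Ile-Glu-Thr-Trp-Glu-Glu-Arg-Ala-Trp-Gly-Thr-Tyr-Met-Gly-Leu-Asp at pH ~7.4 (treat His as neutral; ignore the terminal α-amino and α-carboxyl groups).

The side chains ionized at physiological pH are Lys/Arg (+1) and Asp/Glu (−1); with His treated as neutral, nothing else contributes.
Positive (K, R): Arg11 → +1.
Negative (D, E): Glu1, Asp3, Glu4, Glu6, Glu9, Glu10, Asp20 → −7.
Net charge = (+1) + (−7) = −6.

-6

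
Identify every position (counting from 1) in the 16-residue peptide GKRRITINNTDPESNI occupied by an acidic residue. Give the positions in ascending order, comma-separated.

Only D (aspartate) and E (glutamate) carry a side-chain carboxylic acid.
Matching residues: D11, E13.

11, 13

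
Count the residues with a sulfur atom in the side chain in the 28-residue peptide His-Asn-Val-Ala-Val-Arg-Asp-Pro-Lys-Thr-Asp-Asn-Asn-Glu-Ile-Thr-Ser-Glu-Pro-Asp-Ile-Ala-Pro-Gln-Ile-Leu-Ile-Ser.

The sulfur-bearing residues are cysteine (–SH) and methionine (–S–CH₃).
None of the 28 residues belong to this group.

0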